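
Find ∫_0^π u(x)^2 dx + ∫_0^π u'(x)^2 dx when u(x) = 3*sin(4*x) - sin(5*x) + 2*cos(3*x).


||u||_{H^1(0,π)}^2 = 960/7 + 219*π/2

u'(x) = -6*sin(3*x) + 12*cos(4*x) - 5*cos(5*x).
Expand u² and (u')² and integrate term by term on (0, π), using: for integers n ≥ 1, ∫_0^π sin²(nx) dx = ∫_0^π cos²(nx) dx = π/2; for n ≠ n', ∫_0^π sin(nx)sin(n'x) dx = ∫_0^π cos(nx)cos(n'x) dx = 0; and by product-to-sum, ∫_0^π sin(nx)cos(n'x) dx = ½∫_0^π [sin((n+n')x) + sin((n−n')x)] dx, which is 0 when n+n' is even and 2n/(n²−n'²) when n+n' is odd (it need not vanish on (0, π)).
  u² squared terms: (-1)²·∫sin(5x)² dx = 1·π/2 = π/2;  (2)²·∫cos(3x)² dx = 4·π/2 = 2*π;  (3)²·∫sin(4x)² dx = 9·π/2 = 9*π/2.
  u² cross terms: 2·(-1)·(2)·∫sin(5x)·cos(3x) dx = -4·(0) = 0;  2·(-1)·(3)·∫sin(5x)·sin(4x) dx = -6·(0) = 0;  2·(2)·(3)·∫cos(3x)·sin(4x) dx = 12·(8/7) = 96/7.
  So ∫_0^π u² dx = π/2 + 2*π + 9*π/2 + 0 + 0 + 96/7 = 96/7 + 7*π.
  (u')² squared terms: (-6)²·∫sin(3x)² dx = 36·π/2 = 18*π;  (-5)²·∫cos(5x)² dx = 25·π/2 = 25*π/2;  (12)²·∫cos(4x)² dx = 144·π/2 = 72*π.
  (u')² cross terms: 2·(-6)·(-5)·∫sin(3x)·cos(5x) dx = 60·(0) = 0;  2·(-6)·(12)·∫sin(3x)·cos(4x) dx = -144·(-6/7) = 864/7;  2·(-5)·(12)·∫cos(5x)·cos(4x) dx = -120·(0) = 0.
  So ∫_0^π (u')² dx = 18*π + 25*π/2 + 72*π + 0 + 864/7 + 0 = 864/7 + 205*π/2.
||u||_{H^1}^2 = (96/7 + 7*π) + (864/7 + 205*π/2) = 960/7 + 219*π/2.


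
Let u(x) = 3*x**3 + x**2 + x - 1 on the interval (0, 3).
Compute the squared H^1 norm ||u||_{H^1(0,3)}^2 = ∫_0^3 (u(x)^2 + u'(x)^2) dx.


||u||_{H^1}^2 = 303438/35

The H^1 norm (squared) on an interval (0, L) is
  ||u||_{H^1}^2 = ∫_0^L u(x)^2 dx + ∫_0^L u'(x)^2 dx.
Compute u'(x) = 9*x**2 + 2*x + 1.
Then u(x)^2 = 9*x**6 + 6*x**5 + 7*x**4 - 4*x**3 - x**2 - 2*x + 1 and u'(x)^2 = 81*x**4 + 36*x**3 + 22*x**2 + 4*x + 1.
Integrate each monomial from 0 to 3 using ∫_0^3 c·x^n dx = c·3^(n+1)/(n+1):
  ∫_0^3 u(x)^2 dx = ∫_0^3 (9*x^6 + 6*x^5 + 7*x^4 - 4*x^3 - x^2 - 2*x + 1) dx. Term by term:
    ∫_0^3 9*x^6 dx = 19683/7;  ∫_0^3 6*x^5 dx = 729;  ∫_0^3 7*x^4 dx = 1701/5;
    ∫_0^3 -4*x^3 dx = -81;  ∫_0^3 -x^2 dx = -9;  ∫_0^3 -2*x dx = -9;
    ∫_0^3 1 dx = 3.
  Sum: 19683/7 + 729 + 1701/5 − 81 − 9 − 9 + 3 = 132477/35.
  ∫_0^3 u'(x)^2 dx = ∫_0^3 (81*x^4 + 36*x^3 + 22*x^2 + 4*x + 1) dx. Term by term:
    ∫_0^3 81*x^4 dx = 19683/5;  ∫_0^3 36*x^3 dx = 729;  ∫_0^3 22*x^2 dx = 198;
    ∫_0^3 4*x dx = 18;  ∫_0^3 1 dx = 3.
  Sum: 19683/5 + 729 + 198 + 18 + 3 = 24423/5.
Adding: ||u||_{H^1}^2 = 132477/35 + 24423/5 = 303438/35.


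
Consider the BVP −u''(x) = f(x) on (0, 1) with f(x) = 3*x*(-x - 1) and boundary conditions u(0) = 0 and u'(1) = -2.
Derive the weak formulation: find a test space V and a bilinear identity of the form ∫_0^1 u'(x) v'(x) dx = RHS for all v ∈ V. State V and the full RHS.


V = {v ∈ H^1(0, 1) : v(0) = 0} (test functions vanish at x = 0 where u is specified); weak form: ∫_0^1 u'v' dx = ∫_0^1 (3*x*(-x - 1)) v dx − 2·v(1) for all v ∈ V.

Multiply both sides by a test function v and integrate from 0 to 1:
  ∫_0^1 −u''(x) v(x) dx = ∫_0^1 f(x) v(x) dx.
Integrate the LHS by parts once:
  ∫_0^1 −u'' v dx = −[u'(x) v(x)]_0^1 + ∫_0^1 u'(x) v'(x) dx.
Thus ∫_0^1 u'(x) v'(x) dx = ∫_0^1 f(x) v(x) dx + [u'(x) v(x)]_0^1.
Choose V so that boundary terms are either known or forced to vanish.
Mixed BC: u(0) = 0 (Dirichlet) and u'(1) = -2 (Neumann). Define V = {v ∈ H^1(0, 1) : v(0) = 0}. Then [u' v]_0^1 = u'(1)·v(1) − u'(0)·0 = − 2·v(1).
Weak formulation: find u (satisfying any essential BC) such that ∫_0^1 u'(x) v'(x) dx = ∫_0^1 f v dx − 2·v(1) for all v ∈ V (Dirichlet at 0 absorbed into V; Neumann datum at x = 1 contributes the boundary term).
Substituting f(x) = 3*x*(-x - 1), the right-hand side is ∫_0^1 (3*x*(-x - 1)) v dx − 2·v(1).


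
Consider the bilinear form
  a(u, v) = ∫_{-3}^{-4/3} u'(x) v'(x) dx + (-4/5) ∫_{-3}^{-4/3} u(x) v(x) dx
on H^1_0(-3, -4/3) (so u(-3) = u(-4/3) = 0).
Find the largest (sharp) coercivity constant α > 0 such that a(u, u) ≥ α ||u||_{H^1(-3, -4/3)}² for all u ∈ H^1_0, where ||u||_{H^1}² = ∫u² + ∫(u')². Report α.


α = (-20 + 9*π^2)/(25 + 9*π^2)

Coercivity of a(·,·) on H^1_0(-3, -4/3) means a(u, u) ≥ α ||u||_{H^1}² for every u ∈ H^1_0.
The interval has length L = 5/3, and Poincaré/coercivity depend only on L. Here a(u, u) = ∫(u')² + (-4/5)·∫u².
Here c = -4/5 < 0 with |c| < (π/L)² = 9*π^2/25, so coercivity still holds. The condition a(u,u) ≥ α||u||_{H^1}² reads (1−α)∫(u')² ≥ (α−c)∫u². Any admissible α is ≤ 1 (rapidly oscillating u have ∫u²/∫(u')² → 0), and α = 1 would force 0 ≥ (1−c)∫u², impossible since c < 1; so 1−α > 0. By the sharp Poincaré inequality on H^1_0 of an interval of length L, ∫(u')² ≥ (π/L)²∫u² with equality for the first sine mode sin(π(x−x₀)/L) (x₀ the left endpoint), so the inequality holds for all u iff (1−α)(π/L)² ≥ α − c, i.e. α ≤ ((π/L)² + c)/((π/L)² + 1) = (1 + c(L/π)²)/(1 + (L/π)²). (Direct route, valid since c ≤ 0: Poincaré gives c∫u² ≥ c(L/π)²∫(u')², so a(u,u) ≥ (1 + c(L/π)²)∫(u')², while ||u||_{H^1}² ≤ (1 + (L/π)²)∫(u')²; dividing yields the same α.) With (π/L)² = 9*π^2/25 and c = -4/5, the largest admissible constant is α = ((π/L)² + c)/((π/L)² + 1).
Simplifying, α = (-20 + 9*π^2)/(25 + 9*π^2).


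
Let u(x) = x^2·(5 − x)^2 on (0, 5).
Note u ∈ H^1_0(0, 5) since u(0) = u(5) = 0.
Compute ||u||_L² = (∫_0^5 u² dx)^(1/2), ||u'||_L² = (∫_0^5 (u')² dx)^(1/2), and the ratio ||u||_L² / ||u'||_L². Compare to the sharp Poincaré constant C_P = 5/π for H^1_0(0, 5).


||u||_L² / ||u'||_L² = 5*sqrt(3)/6 < C_P = 5/π.

u(x) = x^2·(5 − x)^2, so u'(x) = 2*x*(x - 5)*(2*x - 5).
u(x) = x^2·(5 − x)^2 vanishes at x = 0 and x = 5, so u ∈ H^1_0(0, 5). Differentiate via the product rule and integrate the resulting polynomials term by term.
  ∫_0^5 u² dx = ∫_0^5 (x^8 - 20*x^7 + 150*x^6 - 500*x^5 + 625*x^4) dx. Term by term:
    ∫_0^5 x^8 dx = 1953125/9;  ∫_0^5 -20*x^7 dx = -1953125/2;  ∫_0^5 150*x^6 dx = 11718750/7;
    ∫_0^5 -500*x^5 dx = -3906250/3;  ∫_0^5 625*x^4 dx = 390625.
  Sum: 1953125/9 − 1953125/2 + 11718750/7 − 3906250/3 + 390625 = 390625/126.
  ∫_0^5 (u')² dx = ∫_0^5 (16*x^6 - 240*x^5 + 1300*x^4 - 3000*x^3 + 2500*x^2) dx. Term by term:
    ∫_0^5 16*x^6 dx = 1250000/7;  ∫_0^5 -240*x^5 dx = -625000;  ∫_0^5 1300*x^4 dx = 812500;
    ∫_0^5 -3000*x^3 dx = -468750;  ∫_0^5 2500*x^2 dx = 312500/3.
  Sum: 1250000/7 − 625000 + 812500 − 468750 + 312500/3 = 31250/21.
∫_0^5 u² dx = 390625/126, so ||u||_L² = 625*sqrt(14)/42.
∫_0^5 (u')² dx = 31250/21, so ||u'||_L² = 125*sqrt(42)/21.
Ratio ||u||_L² / ||u'||_L² = 5*sqrt(3)/6.
Sharp Poincaré constant on H^1_0(0, 5) is C_P = L/π = 5/π, achieved by sin(π/5·x).
A polynomial bump cannot attain the sharp Poincaré constant (only the first sine eigenfunction does), so the ratio is strictly less than C_P, consistent with ||u||_L² ≤ C_P ||u'||_L².


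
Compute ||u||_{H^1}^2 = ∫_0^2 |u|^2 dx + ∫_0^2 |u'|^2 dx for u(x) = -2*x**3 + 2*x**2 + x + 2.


||u||_{H^1}^2 = 8282/105

The H^1 norm (squared) on an interval (0, L) is
  ||u||_{H^1}^2 = ∫_0^L u(x)^2 dx + ∫_0^L u'(x)^2 dx.
Compute u'(x) = -6*x**2 + 4*x + 1.
Then u(x)^2 = 4*x**6 - 8*x**5 - 4*x**3 + 9*x**2 + 4*x + 4 and u'(x)^2 = 36*x**4 - 48*x**3 + 4*x**2 + 8*x + 1.
Integrate each monomial from 0 to 2 using ∫_0^2 c·x^n dx = c·2^(n+1)/(n+1):
  ∫_0^2 u(x)^2 dx = ∫_0^2 (4*x^6 - 8*x^5 - 4*x^3 + 9*x^2 + 4*x + 4) dx. Term by term:
    ∫_0^2 4*x^6 dx = 512/7;  ∫_0^2 -8*x^5 dx = -256/3;  ∫_0^2 -4*x^3 dx = -16;
    ∫_0^2 9*x^2 dx = 24;  ∫_0^2 4*x dx = 8;  ∫_0^2 4 dx = 8.
  Sum: 512/7 − 256/3 − 16 + 24 + 8 + 8 = 248/21.
  ∫_0^2 u'(x)^2 dx = ∫_0^2 (36*x^4 - 48*x^3 + 4*x^2 + 8*x + 1) dx. Term by term:
    ∫_0^2 36*x^4 dx = 1152/5;  ∫_0^2 -48*x^3 dx = -192;  ∫_0^2 4*x^2 dx = 32/3;
    ∫_0^2 8*x dx = 16;  ∫_0^2 1 dx = 2.
  Sum: 1152/5 − 192 + 32/3 + 16 + 2 = 1006/15.
Adding: ||u||_{H^1}^2 = 248/21 + 1006/15 = 8282/105.


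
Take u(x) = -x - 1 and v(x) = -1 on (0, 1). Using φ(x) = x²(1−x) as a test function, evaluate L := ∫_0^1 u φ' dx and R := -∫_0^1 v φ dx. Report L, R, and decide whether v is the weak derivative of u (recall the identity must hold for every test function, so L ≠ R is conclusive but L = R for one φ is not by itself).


LHS = 1/12, RHS = 1/12. Yes, v = u' weakly.

u(x) = -x - 1, classical derivative u'(x) = -1.
φ(x) = x²(1−x), so φ'(x) = x*(2 - 3*x).
Note φ(0) = φ(1) = 0, so the boundary term u·φ vanishes.
LHS = ∫_0^1 u(x) φ'(x) dx = ∫_0^1 (3*x^3 + x^2 - 2*x) dx. Term by term:
  ∫_0^1 3*x^3 dx = 3/4;  ∫_0^1 x^2 dx = 1/3;  ∫_0^1 -2*x dx = -1.
Sum: 3/4 + 1/3 − 1 = 1/12.
So LHS = 1/12.
∫_0^1 v(x) φ(x) dx = ∫_0^1 (x^3 - x^2) dx. Term by term:
  ∫_0^1 x^3 dx = 1/4;  ∫_0^1 -x^2 dx = -1/3.
Sum: 1/4 − 1/3 = -1/12.
So RHS = -∫_0^1 v(x) φ(x) dx = 1/12.
LHS = RHS, so the identity holds for this test φ.
Moreover u is smooth here and v(x) = u'(x) = -1 pointwise, so the identity holds for every test function. Hence v is the weak derivative of u.


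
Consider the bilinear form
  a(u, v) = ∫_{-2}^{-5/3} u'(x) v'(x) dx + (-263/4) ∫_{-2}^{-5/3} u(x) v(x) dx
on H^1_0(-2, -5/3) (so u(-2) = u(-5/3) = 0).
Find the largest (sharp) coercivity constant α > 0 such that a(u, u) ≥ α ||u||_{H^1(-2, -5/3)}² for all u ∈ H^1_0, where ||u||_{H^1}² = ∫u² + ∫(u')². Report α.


α = (-263 + 36*π^2)/(4*(1 + 9*π^2))

Coercivity of a(·,·) on H^1_0(-2, -5/3) means a(u, u) ≥ α ||u||_{H^1}² for every u ∈ H^1_0.
The interval has length L = 1/3, and Poincaré/coercivity depend only on L. Here a(u, u) = ∫(u')² + (-263/4)·∫u².
Here c = -263/4 < 0 with |c| < (π/L)² = 9*π^2, so coercivity still holds. The condition a(u,u) ≥ α||u||_{H^1}² reads (1−α)∫(u')² ≥ (α−c)∫u². Any admissible α is ≤ 1 (rapidly oscillating u have ∫u²/∫(u')² → 0), and α = 1 would force 0 ≥ (1−c)∫u², impossible since c < 1; so 1−α > 0. By the sharp Poincaré inequality on H^1_0 of an interval of length L, ∫(u')² ≥ (π/L)²∫u² with equality for the first sine mode sin(π(x−x₀)/L) (x₀ the left endpoint), so the inequality holds for all u iff (1−α)(π/L)² ≥ α − c, i.e. α ≤ ((π/L)² + c)/((π/L)² + 1) = (1 + c(L/π)²)/(1 + (L/π)²). (Direct route, valid since c ≤ 0: Poincaré gives c∫u² ≥ c(L/π)²∫(u')², so a(u,u) ≥ (1 + c(L/π)²)∫(u')², while ||u||_{H^1}² ≤ (1 + (L/π)²)∫(u')²; dividing yields the same α.) With (π/L)² = 9*π^2 and c = -263/4, the largest admissible constant is α = ((π/L)² + c)/((π/L)² + 1).
Simplifying, α = (-263 + 36*π^2)/(4*(1 + 9*π^2)).


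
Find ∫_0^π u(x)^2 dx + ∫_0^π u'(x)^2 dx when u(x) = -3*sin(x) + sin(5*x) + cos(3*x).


||u||_{H^1(0,π)}^2 = 27*π

u'(x) = -3*sin(3*x) - 3*cos(x) + 5*cos(5*x).
Expand u² and (u')² and integrate term by term on (0, π), using: for integers n ≥ 1, ∫_0^π sin²(nx) dx = ∫_0^π cos²(nx) dx = π/2; for n ≠ n', ∫_0^π sin(nx)sin(n'x) dx = ∫_0^π cos(nx)cos(n'x) dx = 0; and by product-to-sum, ∫_0^π sin(nx)cos(n'x) dx = ½∫_0^π [sin((n+n')x) + sin((n−n')x)] dx, which is 0 when n+n' is even and 2n/(n²−n'²) when n+n' is odd (it need not vanish on (0, π)).
  u² squared terms: (-3)²·∫sin(x)² dx = 9·π/2 = 9*π/2;  (1)²·∫cos(3x)² dx = 1·π/2 = π/2;  (1)²·∫sin(5x)² dx = 1·π/2 = π/2.
  u² cross terms: 2·(-3)·(1)·∫sin(x)·cos(3x) dx = -6·(0) = 0;  2·(-3)·(1)·∫sin(x)·sin(5x) dx = -6·(0) = 0;  2·(1)·(1)·∫cos(3x)·sin(5x) dx = 2·(0) = 0.
  So ∫_0^π u² dx = 9*π/2 + π/2 + π/2 + 0 + 0 + 0 = 11*π/2.
  (u')² squared terms: (-3)²·∫cos(x)² dx = 9·π/2 = 9*π/2;  (-3)²·∫sin(3x)² dx = 9·π/2 = 9*π/2;  (5)²·∫cos(5x)² dx = 25·π/2 = 25*π/2.
  (u')² cross terms: 2·(-3)·(-3)·∫cos(x)·sin(3x) dx = 18·(0) = 0;  2·(-3)·(5)·∫cos(x)·cos(5x) dx = -30·(0) = 0;  2·(-3)·(5)·∫sin(3x)·cos(5x) dx = -30·(0) = 0.
  So ∫_0^π (u')² dx = 9*π/2 + 9*π/2 + 25*π/2 + 0 + 0 + 0 = 43*π/2.
||u||_{H^1}^2 = (11*π/2) + (43*π/2) = 27*π.


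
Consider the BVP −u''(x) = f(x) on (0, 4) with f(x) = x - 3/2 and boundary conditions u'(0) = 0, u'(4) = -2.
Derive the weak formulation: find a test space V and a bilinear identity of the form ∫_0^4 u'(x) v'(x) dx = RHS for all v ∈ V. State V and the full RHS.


V = H^1(0, 4) (v unrestricted at boundary; u is determined up to an additive constant); weak form: ∫_0^4 u'v' dx = ∫_0^4 (x - 3/2) v dx − 2·v(4) for all v ∈ V.

Multiply both sides by a test function v and integrate from 0 to 4:
  ∫_0^4 −u''(x) v(x) dx = ∫_0^4 f(x) v(x) dx.
Integrate the LHS by parts once:
  ∫_0^4 −u'' v dx = −[u'(x) v(x)]_0^4 + ∫_0^4 u'(x) v'(x) dx.
Thus ∫_0^4 u'(x) v'(x) dx = ∫_0^4 f(x) v(x) dx + [u'(x) v(x)]_0^4.
Choose V so that boundary terms are either known or forced to vanish.
u has inhomogeneous Neumann u'(0) = 0, u'(4) = -2. [u' v]_0^4 = (-2)·v(4) − (0)·v(0) = − 2·v(4). Take V = H^1(0, 4); boundary term becomes part of RHS.
Weak formulation: find u (satisfying any essential BC) such that ∫_0^4 u'(x) v'(x) dx = ∫_0^4 f v dx − 2·v(4) for all v ∈ V (Neumann data are natural BCs: they enter the RHS as boundary terms).
Substituting f(x) = x - 3/2, the right-hand side is ∫_0^4 (x - 3/2) v dx − 2·v(4).
Compatibility check (pure Neumann): taking v ≡ 1 ∈ V gives 0 = ∫_0^4 f dx + (-2) − (0), i.e. ∫_0^4 f dx must equal u'(0) − u'(4) = 2. Indeed ∫_0^4 (x - 3/2) dx = 2, so the data are compatible. The solution is then unique only up to an additive constant (fix it e.g. by requiring ∫_0^4 u dx = 0).


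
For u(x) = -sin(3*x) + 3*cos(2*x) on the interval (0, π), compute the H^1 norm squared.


||u||_{H^1(0,π)}^2 = -36 + 55*π/2

u'(x) = -6*sin(2*x) - 3*cos(3*x).
Expand u² and (u')² and integrate term by term on (0, π), using: for integers n ≥ 1, ∫_0^π sin²(nx) dx = ∫_0^π cos²(nx) dx = π/2; for n ≠ n', ∫_0^π sin(nx)sin(n'x) dx = ∫_0^π cos(nx)cos(n'x) dx = 0; and by product-to-sum, ∫_0^π sin(nx)cos(n'x) dx = ½∫_0^π [sin((n+n')x) + sin((n−n')x)] dx, which is 0 when n+n' is even and 2n/(n²−n'²) when n+n' is odd (it need not vanish on (0, π)).
  u² squared terms: (-1)²·∫sin(3x)² dx = 1·π/2 = π/2;  (3)²·∫cos(2x)² dx = 9·π/2 = 9*π/2.
  u² cross terms: 2·(-1)·(3)·∫sin(3x)·cos(2x) dx = -6·(6/5) = -36/5.
  So ∫_0^π u² dx = π/2 + 9*π/2 − 36/5 = -36/5 + 5*π.
  (u')² squared terms: (-6)²·∫sin(2x)² dx = 36·π/2 = 18*π;  (-3)²·∫cos(3x)² dx = 9·π/2 = 9*π/2.
  (u')² cross terms: 2·(-6)·(-3)·∫sin(2x)·cos(3x) dx = 36·(-4/5) = -144/5.
  So ∫_0^π (u')² dx = 18*π + 9*π/2 − 144/5 = -144/5 + 45*π/2.
||u||_{H^1}^2 = (-36/5 + 5*π) + (-144/5 + 45*π/2) = -36 + 55*π/2.


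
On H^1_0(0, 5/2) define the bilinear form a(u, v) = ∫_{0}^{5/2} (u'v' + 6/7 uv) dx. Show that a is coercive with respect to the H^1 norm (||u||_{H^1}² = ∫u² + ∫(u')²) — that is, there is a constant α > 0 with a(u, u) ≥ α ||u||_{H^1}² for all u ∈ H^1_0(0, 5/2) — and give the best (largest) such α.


α = 2*(75 + 14*π^2)/(7*(25 + 4*π^2))

Coercivity of a(·,·) on H^1_0(0, 5/2) means a(u, u) ≥ α ||u||_{H^1}² for every u ∈ H^1_0.
The interval has length L = 5/2, and Poincaré/coercivity depend only on L. Here a(u, u) = ∫(u')² + (6/7)·∫u².
Here 0 < c = 6/7 < 1. The condition a(u,u) ≥ α||u||_{H^1}² reads (1−α)∫(u')² ≥ (α−c)∫u². Any admissible α is ≤ 1 (rapidly oscillating u have ∫u²/∫(u')² → 0), and α = 1 would force 0 ≥ (1−c)∫u², impossible since c < 1; so 1−α > 0. By the sharp Poincaré inequality on H^1_0 of an interval of length L, ∫(u')² ≥ (π/L)²∫u² with equality for the first sine mode sin(π(x−x₀)/L) (x₀ the left endpoint), so the inequality holds for all u iff (1−α)(π/L)² ≥ α − c, i.e. α ≤ ((π/L)² + c)/((π/L)² + 1) = (1 + c(L/π)²)/(1 + (L/π)²). With (π/L)² = 4*π^2/25 and c = 6/7, the largest admissible constant is α = ((π/L)² + c)/((π/L)² + 1).
Simplifying, α = 2*(75 + 14*π^2)/(7*(25 + 4*π^2)).


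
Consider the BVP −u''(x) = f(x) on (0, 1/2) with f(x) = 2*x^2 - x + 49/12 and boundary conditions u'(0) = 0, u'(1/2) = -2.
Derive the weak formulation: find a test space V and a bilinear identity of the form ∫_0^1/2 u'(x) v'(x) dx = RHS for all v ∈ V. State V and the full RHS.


V = H^1(0, 1/2) (v unrestricted at boundary; u is determined up to an additive constant); weak form: ∫_0^1/2 u'v' dx = ∫_0^1/2 (2*x^2 - x + 49/12) v dx − 2·v(1/2) for all v ∈ V.

Multiply both sides by a test function v and integrate from 0 to 1/2:
  ∫_0^1/2 −u''(x) v(x) dx = ∫_0^1/2 f(x) v(x) dx.
Integrate the LHS by parts once:
  ∫_0^1/2 −u'' v dx = −[u'(x) v(x)]_0^1/2 + ∫_0^1/2 u'(x) v'(x) dx.
Thus ∫_0^1/2 u'(x) v'(x) dx = ∫_0^1/2 f(x) v(x) dx + [u'(x) v(x)]_0^1/2.
Choose V so that boundary terms are either known or forced to vanish.
u has inhomogeneous Neumann u'(0) = 0, u'(1/2) = -2. [u' v]_0^1/2 = (-2)·v(1/2) − (0)·v(0) = − 2·v(1/2). Take V = H^1(0, 1/2); boundary term becomes part of RHS.
Weak formulation: find u (satisfying any essential BC) such that ∫_0^1/2 u'(x) v'(x) dx = ∫_0^1/2 f v dx − 2·v(1/2) for all v ∈ V (Neumann data are natural BCs: they enter the RHS as boundary terms).
Substituting f(x) = 2*x^2 - x + 49/12, the right-hand side is ∫_0^1/2 (2*x^2 - x + 49/12) v dx − 2·v(1/2).
Compatibility check (pure Neumann): taking v ≡ 1 ∈ V gives 0 = ∫_0^1/2 f dx + (-2) − (0), i.e. ∫_0^1/2 f dx must equal u'(0) − u'(1/2) = 2. Indeed ∫_0^1/2 (2*x^2 - x + 49/12) dx = 2, so the data are compatible. The solution is then unique only up to an additive constant (fix it e.g. by requiring ∫_0^1/2 u dx = 0).


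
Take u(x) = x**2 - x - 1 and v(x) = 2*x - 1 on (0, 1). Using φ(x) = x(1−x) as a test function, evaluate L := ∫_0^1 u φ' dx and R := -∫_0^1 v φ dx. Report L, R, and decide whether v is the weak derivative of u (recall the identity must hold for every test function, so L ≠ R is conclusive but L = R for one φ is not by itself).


LHS = 0, RHS = 0. Yes, v = u' weakly.

u(x) = x**2 - x - 1, classical derivative u'(x) = 2*x - 1.
φ(x) = x(1−x), so φ'(x) = 1 - 2*x.
Note φ(0) = φ(1) = 0, so the boundary term u·φ vanishes.
LHS = ∫_0^1 u(x) φ'(x) dx = ∫_0^1 (-2*x^3 + 3*x^2 + x - 1) dx. Term by term:
  ∫_0^1 -2*x^3 dx = -1/2;  ∫_0^1 3*x^2 dx = 1;  ∫_0^1 x dx = 1/2;
  ∫_0^1 -1 dx = -1.
Sum: -1/2 + 1 + 1/2 − 1 = 0.
So LHS = 0.
∫_0^1 v(x) φ(x) dx = ∫_0^1 (-2*x^3 + 3*x^2 - x) dx. Term by term:
  ∫_0^1 -2*x^3 dx = -1/2;  ∫_0^1 3*x^2 dx = 1;  ∫_0^1 -x dx = -1/2.
Sum: -1/2 + 1 − 1/2 = 0.
So RHS = -∫_0^1 v(x) φ(x) dx = 0.
LHS = RHS, so the identity holds for this test φ.
Moreover u is smooth here and v(x) = u'(x) = 2*x - 1 pointwise, so the identity holds for every test function. Hence v is the weak derivative of u.


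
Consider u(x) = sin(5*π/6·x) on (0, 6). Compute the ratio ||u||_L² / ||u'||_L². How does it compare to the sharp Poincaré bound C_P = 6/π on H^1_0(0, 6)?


||u||_L² / ||u'||_L² = 6/(5*π) < C_P = 6/π.

u(x) = sin(5*π/6·x), so u'(x) = 5*π*cos(5*π*x/6)/6.
Writing u(x) = A·sin(kπx/L) with A = 1 and k = 5, use ∫_0^L sin²(kπx/L) dx = L/2 and ∫_0^L cos²(kπx/L) dx = L/2.
u² = 1·sin²(5*π/6·x) and (u')² = 25*π^2/36·cos²(5*π/6·x), and each of sin², cos² integrates to L/2 = 3 over (0, 6).
∫_0^6 u² dx = 3, so ||u||_L² = sqrt(3).
∫_0^6 (u')² dx = 25*π^2/12, so ||u'||_L² = 5*sqrt(3)*π/6.
Ratio ||u||_L² / ||u'||_L² = 6/(5*π).
Sharp Poincaré constant on H^1_0(0, 6) is C_P = L/π = 6/π, achieved by sin(π/6·x).
This is the k = 5 harmonic; the ratio L/(kπ) is strictly less than C_P = L/π, consistent with the sharp inequality ||u||_L² ≤ C_P ||u'||_L².


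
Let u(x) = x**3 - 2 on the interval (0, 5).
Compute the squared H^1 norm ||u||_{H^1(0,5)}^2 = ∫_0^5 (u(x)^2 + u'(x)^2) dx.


||u||_{H^1}^2 = 113265/7

The H^1 norm (squared) on an interval (0, L) is
  ||u||_{H^1}^2 = ∫_0^L u(x)^2 dx + ∫_0^L u'(x)^2 dx.
Compute u'(x) = 3*x**2.
Then u(x)^2 = x**6 - 4*x**3 + 4 and u'(x)^2 = 9*x**4.
Integrate each monomial from 0 to 5 using ∫_0^5 c·x^n dx = c·5^(n+1)/(n+1):
  ∫_0^5 u(x)^2 dx = ∫_0^5 (x^6 - 4*x^3 + 4) dx. Term by term:
    ∫_0^5 x^6 dx = 78125/7;  ∫_0^5 -4*x^3 dx = -625;  ∫_0^5 4 dx = 20.
  Sum: 78125/7 − 625 + 20 = 73890/7.
  ∫_0^5 u'(x)^2 dx = ∫_0^5 (9*x^4) dx. Term by term:
    ∫_0^5 9*x^4 dx = 5625.
Adding: ||u||_{H^1}^2 = 73890/7 + 5625 = 113265/7.


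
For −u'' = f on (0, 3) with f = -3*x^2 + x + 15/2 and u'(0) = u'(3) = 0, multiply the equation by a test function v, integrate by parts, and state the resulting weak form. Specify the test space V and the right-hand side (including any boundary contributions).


V = H^1(0, 3) (no boundary constraint on v; u is determined up to an additive constant); weak form: ∫_0^3 u'v' dx = ∫_0^3 (-3*x^2 + x + 15/2) v dx for all v ∈ V.

Multiply both sides by a test function v and integrate from 0 to 3:
  ∫_0^3 −u''(x) v(x) dx = ∫_0^3 f(x) v(x) dx.
Integrate the LHS by parts once:
  ∫_0^3 −u'' v dx = −[u'(x) v(x)]_0^3 + ∫_0^3 u'(x) v'(x) dx.
Thus ∫_0^3 u'(x) v'(x) dx = ∫_0^3 f(x) v(x) dx + [u'(x) v(x)]_0^3.
Choose V so that boundary terms are either known or forced to vanish.
u has homogeneous Neumann: u'(0) = u'(3) = 0. So [u' v]_0^3 = 0·v(3) − 0·v(0) = 0 for any v; take V = H^1(0, 3).
Weak formulation: find u (satisfying any essential BC) such that ∫_0^3 u'(x) v'(x) dx = ∫_0^3 f v dx for all v ∈ V (homogeneous Neumann, so boundary terms vanish).
Substituting f(x) = -3*x^2 + x + 15/2, the right-hand side is ∫_0^3 (-3*x^2 + x + 15/2) v dx.
Compatibility check (pure Neumann): taking v ≡ 1 ∈ V gives 0 = ∫_0^3 f dx + (0) − (0), i.e. ∫_0^3 f dx must equal u'(0) − u'(3) = 0. Indeed ∫_0^3 (-3*x^2 + x + 15/2) dx = 0, so the data are compatible. The solution is then unique only up to an additive constant (fix it e.g. by requiring ∫_0^3 u dx = 0).


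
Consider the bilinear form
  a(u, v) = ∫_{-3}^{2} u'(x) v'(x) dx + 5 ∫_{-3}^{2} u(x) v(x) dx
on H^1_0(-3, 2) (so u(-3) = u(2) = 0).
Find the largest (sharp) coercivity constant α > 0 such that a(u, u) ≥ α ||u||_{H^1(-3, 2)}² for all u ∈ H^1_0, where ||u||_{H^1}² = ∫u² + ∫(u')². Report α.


α = 1

Coercivity of a(·,·) on H^1_0(-3, 2) means a(u, u) ≥ α ||u||_{H^1}² for every u ∈ H^1_0.
The interval has length L = 5, and Poincaré/coercivity depend only on L. Here a(u, u) = ∫(u')² + (5)·∫u².
Here c = 5 ≥ 1, so a(u,u) = ∫(u')² + c∫u² ≥ ∫(u')² + ∫u² = ||u||_{H^1}², i.e. α = 1 works. No larger α is possible: a(u,u) ≥ α||u||_{H^1}² means (1−α)∫(u')² ≥ (α−c)∫u², and for the modes u_n = sin(nπ(x−x₀)/L) (x₀ the left endpoint) one has ∫u_n²/∫(u_n')² = (L/(nπ))² → 0, so a(u_n,u_n)/||u_n||_{H^1}² → 1. Hence the optimal constant is α = 1.
Therefore α = 1.


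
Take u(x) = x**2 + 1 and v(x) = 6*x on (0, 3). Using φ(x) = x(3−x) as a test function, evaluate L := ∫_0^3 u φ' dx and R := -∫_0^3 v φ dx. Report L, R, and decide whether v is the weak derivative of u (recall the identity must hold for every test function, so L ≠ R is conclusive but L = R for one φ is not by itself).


LHS = -27/2, RHS = -81/2. No, v is not the weak derivative of u.

u(x) = x**2 + 1, classical derivative u'(x) = 2*x.
φ(x) = x(3−x), so φ'(x) = 3 - 2*x.
Note φ(0) = φ(3) = 0, so the boundary term u·φ vanishes.
LHS = ∫_0^3 u(x) φ'(x) dx = ∫_0^3 (-2*x^3 + 3*x^2 - 2*x + 3) dx. Term by term:
  ∫_0^3 -2*x^3 dx = -81/2;  ∫_0^3 3*x^2 dx = 27;  ∫_0^3 -2*x dx = -9;
  ∫_0^3 3 dx = 9.
Sum: -81/2 + 27 − 9 + 9 = -27/2.
So LHS = -27/2.
∫_0^3 v(x) φ(x) dx = ∫_0^3 (-6*x^3 + 18*x^2) dx. Term by term:
  ∫_0^3 -6*x^3 dx = -243/2;  ∫_0^3 18*x^2 dx = 162.
Sum: -243/2 + 162 = 81/2.
So RHS = -∫_0^3 v(x) φ(x) dx = -81/2.
LHS − RHS = 27 ≠ 0, so the identity fails.
(For a valid weak derivative the identity must hold for EVERY test function, in particular this one. The failure shows v is NOT the weak derivative of u.)
Correct weak derivative would be u'(x) = 2*x.


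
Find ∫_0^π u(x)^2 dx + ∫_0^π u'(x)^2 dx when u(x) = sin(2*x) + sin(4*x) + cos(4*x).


||u||_{H^1(0,π)}^2 = 39*π/2

u'(x) = -4*sin(4*x) + 2*cos(2*x) + 4*cos(4*x).
Expand u² and (u')² and integrate term by term on (0, π), using: for integers n ≥ 1, ∫_0^π sin²(nx) dx = ∫_0^π cos²(nx) dx = π/2; for n ≠ n', ∫_0^π sin(nx)sin(n'x) dx = ∫_0^π cos(nx)cos(n'x) dx = 0; and by product-to-sum, ∫_0^π sin(nx)cos(n'x) dx = ½∫_0^π [sin((n+n')x) + sin((n−n')x)] dx, which is 0 when n+n' is even and 2n/(n²−n'²) when n+n' is odd (it need not vanish on (0, π)).
  u² squared terms: (1)²·∫cos(4x)² dx = 1·π/2 = π/2;  (1)²·∫sin(2x)² dx = 1·π/2 = π/2;  (1)²·∫sin(4x)² dx = 1·π/2 = π/2.
  u² cross terms: 2·(1)·(1)·∫cos(4x)·sin(2x) dx = 2·(0) = 0;  2·(1)·(1)·∫cos(4x)·sin(4x) dx = 2·(0) = 0;  2·(1)·(1)·∫sin(2x)·sin(4x) dx = 2·(0) = 0.
  So ∫_0^π u² dx = π/2 + π/2 + π/2 + 0 + 0 + 0 = 3*π/2.
  (u')² squared terms: (-4)²·∫sin(4x)² dx = 16·π/2 = 8*π;  (2)²·∫cos(2x)² dx = 4·π/2 = 2*π;  (4)²·∫cos(4x)² dx = 16·π/2 = 8*π.
  (u')² cross terms: 2·(-4)·(2)·∫sin(4x)·cos(2x) dx = -16·(0) = 0;  2·(-4)·(4)·∫sin(4x)·cos(4x) dx = -32·(0) = 0;  2·(2)·(4)·∫cos(2x)·cos(4x) dx = 16·(0) = 0.
  So ∫_0^π (u')² dx = 8*π + 2*π + 8*π + 0 + 0 + 0 = 18*π.
||u||_{H^1}^2 = (3*π/2) + (18*π) = 39*π/2.


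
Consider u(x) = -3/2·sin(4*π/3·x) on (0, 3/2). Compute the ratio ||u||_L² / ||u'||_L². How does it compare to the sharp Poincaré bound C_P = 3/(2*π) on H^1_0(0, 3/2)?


||u||_L² / ||u'||_L² = 3/(4*π) < C_P = 3/(2*π).

u(x) = -3/2·sin(4*π/3·x), so u'(x) = -2*π*cos(4*π*x/3).
Writing u(x) = A·sin(kπx/L) with A = -3/2 and k = 2, use ∫_0^L sin²(kπx/L) dx = L/2 and ∫_0^L cos²(kπx/L) dx = L/2.
u² = 9/4·sin²(4*π/3·x) and (u')² = 4*π^2·cos²(4*π/3·x), and each of sin², cos² integrates to L/2 = 3/4 over (0, 3/2).
∫_0^3/2 u² dx = 27/16, so ||u||_L² = 3*sqrt(3)/4.
∫_0^3/2 (u')² dx = 3*π^2, so ||u'||_L² = sqrt(3)*π.
Ratio ||u||_L² / ||u'||_L² = 3/(4*π).
Sharp Poincaré constant on H^1_0(0, 3/2) is C_P = L/π = 3/(2*π), achieved by sin(2*π/3·x).
This is the k = 2 harmonic; the ratio L/(kπ) is strictly less than C_P = L/π, consistent with the sharp inequality ||u||_L² ≤ C_P ||u'||_L².


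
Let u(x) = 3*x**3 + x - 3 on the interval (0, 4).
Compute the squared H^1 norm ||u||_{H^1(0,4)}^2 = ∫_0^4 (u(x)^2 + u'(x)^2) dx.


||u||_{H^1}^2 = 4003448/105

The H^1 norm (squared) on an interval (0, L) is
  ||u||_{H^1}^2 = ∫_0^L u(x)^2 dx + ∫_0^L u'(x)^2 dx.
Compute u'(x) = 9*x**2 + 1.
Then u(x)^2 = 9*x**6 + 6*x**4 - 18*x**3 + x**2 - 6*x + 9 and u'(x)^2 = 81*x**4 + 18*x**2 + 1.
Integrate each monomial from 0 to 4 using ∫_0^4 c·x^n dx = c·4^(n+1)/(n+1):
  ∫_0^4 u(x)^2 dx = ∫_0^4 (9*x^6 + 6*x^4 - 18*x^3 + x^2 - 6*x + 9) dx. Term by term:
    ∫_0^4 9*x^6 dx = 147456/7;  ∫_0^4 6*x^4 dx = 6144/5;  ∫_0^4 -18*x^3 dx = -1152;
    ∫_0^4 x^2 dx = 64/3;  ∫_0^4 -6*x dx = -48;  ∫_0^4 9 dx = 36.
  Sum: 147456/7 + 6144/5 − 1152 + 64/3 − 48 + 36 = 2220884/105.
  ∫_0^4 u'(x)^2 dx = ∫_0^4 (81*x^4 + 18*x^2 + 1) dx. Term by term:
    ∫_0^4 81*x^4 dx = 82944/5;  ∫_0^4 18*x^2 dx = 384;  ∫_0^4 1 dx = 4.
  Sum: 82944/5 + 384 + 4 = 84884/5.
Adding: ||u||_{H^1}^2 = 2220884/105 + 84884/5 = 4003448/105.


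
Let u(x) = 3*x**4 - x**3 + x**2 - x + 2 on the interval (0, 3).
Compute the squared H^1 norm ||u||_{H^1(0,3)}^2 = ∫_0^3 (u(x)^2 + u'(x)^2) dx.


||u||_{H^1}^2 = 7697433/140

The H^1 norm (squared) on an interval (0, L) is
  ||u||_{H^1}^2 = ∫_0^L u(x)^2 dx + ∫_0^L u'(x)^2 dx.
Compute u'(x) = 12*x**3 - 3*x**2 + 2*x - 1.
Then u(x)^2 = 9*x**8 - 6*x**7 + 7*x**6 - 8*x**5 + 15*x**4 - 6*x**3 + 5*x**2 - 4*x + 4 and u'(x)^2 = 144*x**6 - 72*x**5 + 57*x**4 - 36*x**3 + 10*x**2 - 4*x + 1.
Integrate each monomial from 0 to 3 using ∫_0^3 c·x^n dx = c·3^(n+1)/(n+1):
  ∫_0^3 u(x)^2 dx = ∫_0^3 (9*x^8 - 6*x^7 + 7*x^6 - 8*x^5 + 15*x^4 - 6*x^3 + 5*x^2 - 4*x + 4) dx. Term by term:
    ∫_0^3 9*x^8 dx = 19683;  ∫_0^3 -6*x^7 dx = -19683/4;  ∫_0^3 7*x^6 dx = 2187;
    ∫_0^3 -8*x^5 dx = -972;  ∫_0^3 15*x^4 dx = 729;  ∫_0^3 -6*x^3 dx = -243/2;
    ∫_0^3 5*x^2 dx = 45;  ∫_0^3 -4*x dx = -18;  ∫_0^3 4 dx = 12.
  Sum: 19683 − 19683/4 + 2187 − 972 + 729 − 243/2 + 45 − 18 + 12 = 66495/4.
  ∫_0^3 u'(x)^2 dx = ∫_0^3 (144*x^6 - 72*x^5 + 57*x^4 - 36*x^3 + 10*x^2 - 4*x + 1) dx. Term by term:
    ∫_0^3 144*x^6 dx = 314928/7;  ∫_0^3 -72*x^5 dx = -8748;  ∫_0^3 57*x^4 dx = 13851/5;
    ∫_0^3 -36*x^3 dx = -729;  ∫_0^3 10*x^2 dx = 90;  ∫_0^3 -4*x dx = -18;
    ∫_0^3 1 dx = 3.
  Sum: 314928/7 − 8748 + 13851/5 − 729 + 90 − 18 + 3 = 1342527/35.
Adding: ||u||_{H^1}^2 = 66495/4 + 1342527/35 = 7697433/140.


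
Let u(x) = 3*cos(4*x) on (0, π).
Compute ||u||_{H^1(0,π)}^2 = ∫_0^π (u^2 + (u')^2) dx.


||u||_{H^1(0,π)}^2 = 153*π/2

u'(x) = -12*sin(4*x).
Expand u² and (u')² and integrate term by term on (0, π), using: for integers n ≥ 1, ∫_0^π sin²(nx) dx = ∫_0^π cos²(nx) dx = π/2; for n ≠ n', ∫_0^π sin(nx)sin(n'x) dx = ∫_0^π cos(nx)cos(n'x) dx = 0; and by product-to-sum, ∫_0^π sin(nx)cos(n'x) dx = ½∫_0^π [sin((n+n')x) + sin((n−n')x)] dx, which is 0 when n+n' is even and 2n/(n²−n'²) when n+n' is odd (it need not vanish on (0, π)).
  u² squared terms: (3)²·∫cos(4x)² dx = 9·π/2 = 9*π/2.
  So ∫_0^π u² dx = 9*π/2.
  (u')² squared terms: (-12)²·∫sin(4x)² dx = 144·π/2 = 72*π.
  So ∫_0^π (u')² dx = 72*π.
||u||_{H^1}^2 = (9*π/2) + (72*π) = 153*π/2.


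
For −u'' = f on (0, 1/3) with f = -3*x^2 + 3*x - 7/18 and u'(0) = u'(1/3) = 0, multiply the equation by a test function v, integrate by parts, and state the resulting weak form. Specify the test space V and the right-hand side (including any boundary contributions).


V = H^1(0, 1/3) (no boundary constraint on v; u is determined up to an additive constant); weak form: ∫_0^1/3 u'v' dx = ∫_0^1/3 (-3*x^2 + 3*x - 7/18) v dx for all v ∈ V.

Multiply both sides by a test function v and integrate from 0 to 1/3:
  ∫_0^1/3 −u''(x) v(x) dx = ∫_0^1/3 f(x) v(x) dx.
Integrate the LHS by parts once:
  ∫_0^1/3 −u'' v dx = −[u'(x) v(x)]_0^1/3 + ∫_0^1/3 u'(x) v'(x) dx.
Thus ∫_0^1/3 u'(x) v'(x) dx = ∫_0^1/3 f(x) v(x) dx + [u'(x) v(x)]_0^1/3.
Choose V so that boundary terms are either known or forced to vanish.
u has homogeneous Neumann: u'(0) = u'(1/3) = 0. So [u' v]_0^1/3 = 0·v(1/3) − 0·v(0) = 0 for any v; take V = H^1(0, 1/3).
Weak formulation: find u (satisfying any essential BC) such that ∫_0^1/3 u'(x) v'(x) dx = ∫_0^1/3 f v dx for all v ∈ V (homogeneous Neumann, so boundary terms vanish).
Substituting f(x) = -3*x^2 + 3*x - 7/18, the right-hand side is ∫_0^1/3 (-3*x^2 + 3*x - 7/18) v dx.
Compatibility check (pure Neumann): taking v ≡ 1 ∈ V gives 0 = ∫_0^1/3 f dx + (0) − (0), i.e. ∫_0^1/3 f dx must equal u'(0) − u'(1/3) = 0. Indeed ∫_0^1/3 (-3*x^2 + 3*x - 7/18) dx = 0, so the data are compatible. The solution is then unique only up to an additive constant (fix it e.g. by requiring ∫_0^1/3 u dx = 0).


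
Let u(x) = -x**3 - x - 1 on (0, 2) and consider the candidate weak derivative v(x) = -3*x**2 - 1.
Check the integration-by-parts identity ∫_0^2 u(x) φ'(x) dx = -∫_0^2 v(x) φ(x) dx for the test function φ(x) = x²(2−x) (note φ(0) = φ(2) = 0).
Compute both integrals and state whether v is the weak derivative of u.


LHS = 116/15, RHS = 116/15. Yes, v = u' weakly.

u(x) = -x**3 - x - 1, classical derivative u'(x) = -3*x**2 - 1.
φ(x) = x²(2−x), so φ'(x) = x*(4 - 3*x).
Note φ(0) = φ(2) = 0, so the boundary term u·φ vanishes.
LHS = ∫_0^2 u(x) φ'(x) dx = ∫_0^2 (3*x^5 - 4*x^4 + 3*x^3 - x^2 - 4*x) dx. Term by term:
  ∫_0^2 3*x^5 dx = 32;  ∫_0^2 -4*x^4 dx = -128/5;  ∫_0^2 3*x^3 dx = 12;
  ∫_0^2 -x^2 dx = -8/3;  ∫_0^2 -4*x dx = -8.
Sum: 32 − 128/5 + 12 − 8/3 − 8 = 116/15.
So LHS = 116/15.
∫_0^2 v(x) φ(x) dx = ∫_0^2 (3*x^5 - 6*x^4 + x^3 - 2*x^2) dx. Term by term:
  ∫_0^2 3*x^5 dx = 32;  ∫_0^2 -6*x^4 dx = -192/5;  ∫_0^2 x^3 dx = 4;
  ∫_0^2 -2*x^2 dx = -16/3.
Sum: 32 − 192/5 + 4 − 16/3 = -116/15.
So RHS = -∫_0^2 v(x) φ(x) dx = 116/15.
LHS = RHS, so the identity holds for this test φ.
Moreover u is smooth here and v(x) = u'(x) = -3*x**2 - 1 pointwise, so the identity holds for every test function. Hence v is the weak derivative of u.


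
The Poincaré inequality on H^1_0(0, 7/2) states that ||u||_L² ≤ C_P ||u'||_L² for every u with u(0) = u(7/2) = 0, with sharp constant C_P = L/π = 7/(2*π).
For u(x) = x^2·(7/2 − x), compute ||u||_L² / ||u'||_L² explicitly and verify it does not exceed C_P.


||u||_L² / ||u'||_L² = sqrt(14)/4 < C_P = 7/(2*π).

u(x) = x^2·(7/2 − x), so u'(x) = x*(7 - 3*x).
u(x) = x^2·(7/2 − x) vanishes at x = 0 and x = 7/2, so u ∈ H^1_0(0, 7/2). Differentiate via the product rule and integrate the resulting polynomials term by term.
  ∫_0^7/2 u² dx = ∫_0^7/2 (x^6 - 7*x^5 + 49*x^4/4) dx. Term by term:
    ∫_0^7/2 x^6 dx = 117649/128;  ∫_0^7/2 -7*x^5 dx = -823543/384;  ∫_0^7/2 49*x^4/4 dx = 823543/640.
  Sum: 117649/128 − 823543/384 + 823543/640 = 117649/1920.
  ∫_0^7/2 (u')² dx = ∫_0^7/2 (9*x^4 - 42*x^3 + 49*x^2) dx. Term by term:
    ∫_0^7/2 9*x^4 dx = 151263/160;  ∫_0^7/2 -42*x^3 dx = -50421/32;  ∫_0^7/2 49*x^2 dx = 16807/24.
  Sum: 151263/160 − 50421/32 + 16807/24 = 16807/240.
∫_0^7/2 u² dx = 117649/1920, so ||u||_L² = 343*sqrt(30)/240.
∫_0^7/2 (u')² dx = 16807/240, so ||u'||_L² = 49*sqrt(105)/60.
Ratio ||u||_L² / ||u'||_L² = sqrt(14)/4.
Sharp Poincaré constant on H^1_0(0, 7/2) is C_P = L/π = 7/(2*π), achieved by sin(2*π/7·x).
A polynomial bump cannot attain the sharp Poincaré constant (only the first sine eigenfunction does), so the ratio is strictly less than C_P, consistent with ||u||_L² ≤ C_P ||u'||_L².


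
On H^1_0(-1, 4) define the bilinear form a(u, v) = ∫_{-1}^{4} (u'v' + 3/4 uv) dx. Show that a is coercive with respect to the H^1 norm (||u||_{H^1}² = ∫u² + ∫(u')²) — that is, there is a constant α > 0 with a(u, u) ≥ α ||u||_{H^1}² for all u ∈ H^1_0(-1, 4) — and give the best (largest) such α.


α = (π^2 + 75/4)/(π^2 + 25)

Coercivity of a(·,·) on H^1_0(-1, 4) means a(u, u) ≥ α ||u||_{H^1}² for every u ∈ H^1_0.
The interval has length L = 5, and Poincaré/coercivity depend only on L. Here a(u, u) = ∫(u')² + (3/4)·∫u².
Here 0 < c = 3/4 < 1. The condition a(u,u) ≥ α||u||_{H^1}² reads (1−α)∫(u')² ≥ (α−c)∫u². Any admissible α is ≤ 1 (rapidly oscillating u have ∫u²/∫(u')² → 0), and α = 1 would force 0 ≥ (1−c)∫u², impossible since c < 1; so 1−α > 0. By the sharp Poincaré inequality on H^1_0 of an interval of length L, ∫(u')² ≥ (π/L)²∫u² with equality for the first sine mode sin(π(x−x₀)/L) (x₀ the left endpoint), so the inequality holds for all u iff (1−α)(π/L)² ≥ α − c, i.e. α ≤ ((π/L)² + c)/((π/L)² + 1) = (1 + c(L/π)²)/(1 + (L/π)²). With (π/L)² = π^2/25 and c = 3/4, the largest admissible constant is α = ((π/L)² + c)/((π/L)² + 1).
Simplifying, α = (π^2 + 75/4)/(π^2 + 25).


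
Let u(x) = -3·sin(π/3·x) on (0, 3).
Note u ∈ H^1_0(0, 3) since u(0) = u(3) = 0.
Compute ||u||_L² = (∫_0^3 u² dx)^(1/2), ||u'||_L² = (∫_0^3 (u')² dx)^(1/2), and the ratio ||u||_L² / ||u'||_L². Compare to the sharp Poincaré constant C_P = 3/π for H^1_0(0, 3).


||u||_L² / ||u'||_L² = 3/π = C_P.

u(x) = -3·sin(π/3·x), so u'(x) = -π*cos(π*x/3).
Writing u(x) = A·sin(kπx/L) with A = -3 and k = 1, use ∫_0^L sin²(kπx/L) dx = L/2 and ∫_0^L cos²(kπx/L) dx = L/2.
u² = 9·sin²(π/3·x) and (u')² = π^2·cos²(π/3·x), and each of sin², cos² integrates to L/2 = 3/2 over (0, 3).
∫_0^3 u² dx = 27/2, so ||u||_L² = 3*sqrt(6)/2.
∫_0^3 (u')² dx = 3*π^2/2, so ||u'||_L² = sqrt(6)*π/2.
Ratio ||u||_L² / ||u'||_L² = 3/π.
Sharp Poincaré constant on H^1_0(0, 3) is C_P = L/π = 3/π, achieved by sin(π/3·x).
This is the k = 1 eigenfunction (up to amplitude), so the ratio equals the sharp Poincaré constant exactly.


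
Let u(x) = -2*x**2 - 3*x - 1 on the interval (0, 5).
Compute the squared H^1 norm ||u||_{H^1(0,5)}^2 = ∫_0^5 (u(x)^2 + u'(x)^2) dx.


||u||_{H^1}^2 = 18025/3

The H^1 norm (squared) on an interval (0, L) is
  ||u||_{H^1}^2 = ∫_0^L u(x)^2 dx + ∫_0^L u'(x)^2 dx.
Compute u'(x) = -4*x - 3.
Then u(x)^2 = 4*x**4 + 12*x**3 + 13*x**2 + 6*x + 1 and u'(x)^2 = 16*x**2 + 24*x + 9.
Integrate each monomial from 0 to 5 using ∫_0^5 c·x^n dx = c·5^(n+1)/(n+1):
  ∫_0^5 u(x)^2 dx = ∫_0^5 (4*x^4 + 12*x^3 + 13*x^2 + 6*x + 1) dx. Term by term:
    ∫_0^5 4*x^4 dx = 2500;  ∫_0^5 12*x^3 dx = 1875;  ∫_0^5 13*x^2 dx = 1625/3;
    ∫_0^5 6*x dx = 75;  ∫_0^5 1 dx = 5.
  Sum: 2500 + 1875 + 1625/3 + 75 + 5 = 14990/3.
  ∫_0^5 u'(x)^2 dx = ∫_0^5 (16*x^2 + 24*x + 9) dx. Term by term:
    ∫_0^5 16*x^2 dx = 2000/3;  ∫_0^5 24*x dx = 300;  ∫_0^5 9 dx = 45.
  Sum: 2000/3 + 300 + 45 = 3035/3.
Adding: ||u||_{H^1}^2 = 14990/3 + 3035/3 = 18025/3.


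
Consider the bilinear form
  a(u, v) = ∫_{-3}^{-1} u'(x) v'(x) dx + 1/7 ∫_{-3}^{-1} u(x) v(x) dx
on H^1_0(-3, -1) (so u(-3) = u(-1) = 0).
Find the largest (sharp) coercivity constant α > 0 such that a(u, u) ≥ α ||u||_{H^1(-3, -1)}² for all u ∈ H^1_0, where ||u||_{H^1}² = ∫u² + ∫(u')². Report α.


α = (4/7 + π^2)/(4 + π^2)

Coercivity of a(·,·) on H^1_0(-3, -1) means a(u, u) ≥ α ||u||_{H^1}² for every u ∈ H^1_0.
The interval has length L = 2, and Poincaré/coercivity depend only on L. Here a(u, u) = ∫(u')² + (1/7)·∫u².
Here 0 < c = 1/7 < 1. The condition a(u,u) ≥ α||u||_{H^1}² reads (1−α)∫(u')² ≥ (α−c)∫u². Any admissible α is ≤ 1 (rapidly oscillating u have ∫u²/∫(u')² → 0), and α = 1 would force 0 ≥ (1−c)∫u², impossible since c < 1; so 1−α > 0. By the sharp Poincaré inequality on H^1_0 of an interval of length L, ∫(u')² ≥ (π/L)²∫u² with equality for the first sine mode sin(π(x−x₀)/L) (x₀ the left endpoint), so the inequality holds for all u iff (1−α)(π/L)² ≥ α − c, i.e. α ≤ ((π/L)² + c)/((π/L)² + 1) = (1 + c(L/π)²)/(1 + (L/π)²). With (π/L)² = π^2/4 and c = 1/7, the largest admissible constant is α = ((π/L)² + c)/((π/L)² + 1).
Simplifying, α = (4/7 + π^2)/(4 + π^2).


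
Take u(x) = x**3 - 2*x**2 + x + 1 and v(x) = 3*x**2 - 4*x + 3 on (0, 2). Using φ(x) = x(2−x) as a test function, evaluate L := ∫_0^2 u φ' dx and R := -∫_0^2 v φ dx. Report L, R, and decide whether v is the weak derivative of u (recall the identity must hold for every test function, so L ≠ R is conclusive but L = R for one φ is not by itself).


LHS = -4/5, RHS = -52/15. No, v is not the weak derivative of u.

u(x) = x**3 - 2*x**2 + x + 1, classical derivative u'(x) = 3*x**2 - 4*x + 1.
φ(x) = x(2−x), so φ'(x) = 2 - 2*x.
Note φ(0) = φ(2) = 0, so the boundary term u·φ vanishes.
LHS = ∫_0^2 u(x) φ'(x) dx = ∫_0^2 (-2*x^4 + 6*x^3 - 6*x^2 + 2) dx. Term by term:
  ∫_0^2 -2*x^4 dx = -64/5;  ∫_0^2 6*x^3 dx = 24;  ∫_0^2 -6*x^2 dx = -16;
  ∫_0^2 2 dx = 4.
Sum: -64/5 + 24 − 16 + 4 = -4/5.
So LHS = -4/5.
∫_0^2 v(x) φ(x) dx = ∫_0^2 (-3*x^4 + 10*x^3 - 11*x^2 + 6*x) dx. Term by term:
  ∫_0^2 -3*x^4 dx = -96/5;  ∫_0^2 10*x^3 dx = 40;  ∫_0^2 -11*x^2 dx = -88/3;
  ∫_0^2 6*x dx = 12.
Sum: -96/5 + 40 − 88/3 + 12 = 52/15.
So RHS = -∫_0^2 v(x) φ(x) dx = -52/15.
LHS − RHS = 8/3 ≠ 0, so the identity fails.
(For a valid weak derivative the identity must hold for EVERY test function, in particular this one. The failure shows v is NOT the weak derivative of u.)
Correct weak derivative would be u'(x) = 3*x**2 - 4*x + 1.
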